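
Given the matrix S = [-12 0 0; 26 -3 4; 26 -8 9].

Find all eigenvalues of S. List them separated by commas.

Set up det(λI - S) = 0.
Expanding the 3×3 determinant: p(λ) = λ^3 + 6λ^2 - 67λ + 60.
Since p(5) = 0, λ = 5 is a root.
Dividing by (λ - 5) leaves λ^2 + 11λ - 12.
The quadratic factors as (λ + 12)·(λ - 1).
Eigenvalues: -12, 1, 5.

-12, 1, 5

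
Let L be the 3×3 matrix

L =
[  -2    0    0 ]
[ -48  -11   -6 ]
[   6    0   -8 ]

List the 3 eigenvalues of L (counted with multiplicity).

-11, -8, -2

The characteristic polynomial is p(r) = det(rI - L).
Expanding along the first row, p(r) = r^3 + 21r^2 + 126r + 176.
Try r = -2: p(-2) = 0, so -2 is a root.
Factor out (r + 2): p(r) = (r + 2)·(r^2 + 19r + 88).
The quadratic factors as (r + 11)·(r + 8).
Eigenvalues: -11, -8, -2.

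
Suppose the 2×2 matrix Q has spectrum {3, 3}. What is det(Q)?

det(Q) is the product of the eigenvalues: (3) · (3) = 9.

9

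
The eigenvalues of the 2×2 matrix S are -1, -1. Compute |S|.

det(S) is the product of the eigenvalues: (-1) · (-1) = 1.

1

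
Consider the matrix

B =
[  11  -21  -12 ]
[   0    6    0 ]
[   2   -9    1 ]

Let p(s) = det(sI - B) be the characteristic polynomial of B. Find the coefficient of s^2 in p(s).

The coefficient of s^2 of det(sI - B) is −trace(B).
trace(B) = (11) + (6) + (1) = 18, so the coefficient is -18.

-18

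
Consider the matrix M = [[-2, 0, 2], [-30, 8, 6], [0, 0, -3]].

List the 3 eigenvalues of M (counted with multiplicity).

Compute the characteristic polynomial p(λ) = det(λI - M).
Expanding along the first row, p(λ) = λ^3 - 3λ^2 - 34λ - 48.
Try λ = -3: p(-3) = 0, so -3 is a root.
Dividing by (λ + 3) leaves λ^2 - 6λ - 16.
The quadratic factors as (λ + 2)·(λ - 8).
Eigenvalues: -3, -2, 8.

-3, -2, 8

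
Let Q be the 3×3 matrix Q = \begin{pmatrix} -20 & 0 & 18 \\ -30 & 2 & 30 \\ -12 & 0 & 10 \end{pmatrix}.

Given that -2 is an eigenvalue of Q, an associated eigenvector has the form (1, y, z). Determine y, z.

We need (Q + 2I)v = 0.
Q + 2I = [[-18, 0, 18], [-30, 4, 30], [-12, 0, 12]].
Row 1: (-18)·1 + (0)·y + (18)·z = 0
Row 2: (-30)·1 + (4)·y + (30)·z = 0
Row 3: (-12)·1 + (0)·y + (12)·z = 0
Solving gives y = 0, z = 1.
Check: Q·(1, 0, 1) = (-2, 0, -2) = -2·(1, 0, 1).

0, 1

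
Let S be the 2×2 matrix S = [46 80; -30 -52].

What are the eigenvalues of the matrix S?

det(S - λI) = (46 - λ)(-52 - λ) - (80)·(-30) = λ^2 + 6λ + 8.
This factors as (λ + 4)·(λ + 2) = 0.
Eigenvalues: -4, -2.

-4, -2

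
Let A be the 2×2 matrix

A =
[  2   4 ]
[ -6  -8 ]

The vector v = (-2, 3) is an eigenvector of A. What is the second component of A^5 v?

First find the eigenvalue: Av = (8, -12) = -4·(-2, 3), so λ = -4.
Then A^5 v = λ^5·v = (-4)^5·(-2, 3) = -1024·(-2, 3) = (2048, -3072).

-3072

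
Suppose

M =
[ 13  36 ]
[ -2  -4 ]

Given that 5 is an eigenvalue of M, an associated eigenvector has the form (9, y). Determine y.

-2

We need (M - 5I)v = 0.
M - 5I = [[8, 36], [-2, -9]].
Row 1: (8)·9 + (36)·y = 0
Row 2: (-2)·9 + (-9)·y = 0
Solving gives y = -2.
Check: M·(9, -2) = (45, -10) = 5·(9, -2).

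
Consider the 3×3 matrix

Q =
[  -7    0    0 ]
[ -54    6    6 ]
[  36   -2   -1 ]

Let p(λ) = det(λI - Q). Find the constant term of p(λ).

p(λ) = λ^3 + 2λ^2 - 29λ + 42.
The constant term is 42.

42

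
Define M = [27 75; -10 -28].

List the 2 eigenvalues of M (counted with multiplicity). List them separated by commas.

-3, 2

det(M - lambda·I) = (27 - lambda)(-28 - lambda) - (75)·(-10) = lambda^2 + lambda - 6.
This factors as (lambda + 3)·(lambda - 2) = 0.
Eigenvalues: -3, 2.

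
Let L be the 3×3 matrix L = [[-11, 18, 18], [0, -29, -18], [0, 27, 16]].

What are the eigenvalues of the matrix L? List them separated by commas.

The characteristic polynomial is p(s) = det(sI - L).
Cofactor expansion gives p(s) = s^3 + 24s^2 + 165s + 242.
Try s = -2: p(-2) = 0, so -2 is a root.
Dividing by (s + 2) leaves s^2 + 22s + 121.
The quadratic factor is (s + 11)^2.
Eigenvalues: -11, -11, -2.

-11, -11, -2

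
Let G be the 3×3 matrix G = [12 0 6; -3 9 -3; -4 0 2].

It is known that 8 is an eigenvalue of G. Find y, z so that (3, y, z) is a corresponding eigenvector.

3, -2

We need (G - 8I)v = 0.
G - 8I = [[4, 0, 6], [-3, 1, -3], [-4, 0, -6]].
Row 1: (4)·3 + (0)·y + (6)·z = 0
Row 2: (-3)·3 + (1)·y + (-3)·z = 0
Row 3: (-4)·3 + (0)·y + (-6)·z = 0
Solving gives y = 3, z = -2.
Check: G·(3, 3, -2) = (24, 24, -16) = 8·(3, 3, -2).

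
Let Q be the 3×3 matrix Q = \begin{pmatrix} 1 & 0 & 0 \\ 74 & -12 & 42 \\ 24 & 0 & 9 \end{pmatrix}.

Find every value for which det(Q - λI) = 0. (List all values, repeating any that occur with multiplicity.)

-12, 1, 9

Compute the characteristic polynomial p(μ) = det(μI - Q).
Cofactor expansion gives p(μ) = μ^3 + 2μ^2 - 111μ + 108.
Since p(-12) = 0, μ = -12 is a root.
Dividing by (μ + 12) leaves μ^2 - 10μ + 9.
The quadratic factors as (μ - 1)·(μ - 9).
Eigenvalues: -12, 1, 9.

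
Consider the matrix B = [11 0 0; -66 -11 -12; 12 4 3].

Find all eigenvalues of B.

Set up det(λI - B) = 0.
Expanding along the first row, p(λ) = λ^3 - 3λ^2 - 73λ - 165.
Rational-root test: λ = -5 gives p(-5) = 0.
Factor out (λ + 5): p(λ) = (λ + 5)·(λ^2 - 8λ - 33).
The quadratic factors as (λ + 3)·(λ - 11).
Eigenvalues: -5, -3, 11.

-5, -3, 11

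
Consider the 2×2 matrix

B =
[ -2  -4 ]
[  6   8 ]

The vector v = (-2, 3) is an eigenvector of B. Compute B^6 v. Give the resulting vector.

First find the eigenvalue: Bv = (-8, 12) = 4·(-2, 3), so λ = 4.
Then B^6 v = λ^6·v = 4^6·(-2, 3) = 4096·(-2, 3) = (-8192, 12288).

(-8192, 12288)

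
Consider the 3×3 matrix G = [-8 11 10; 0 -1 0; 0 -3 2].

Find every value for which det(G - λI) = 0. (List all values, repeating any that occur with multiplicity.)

-8, -1, 2

Compute the characteristic polynomial p(lambda) = det(lambda·I - G).
Expanding along the first row, p(lambda) = lambda^3 + 7·lambda^2 - 10·lambda - 16.
Try lambda = 2: p(2) = 0, so 2 is a root.
Factor out (lambda - 2): p(lambda) = (lambda - 2)·(lambda^2 + 9·lambda + 8).
The quadratic factors as (lambda + 8)·(lambda + 1).
Eigenvalues: -8, -1, 2.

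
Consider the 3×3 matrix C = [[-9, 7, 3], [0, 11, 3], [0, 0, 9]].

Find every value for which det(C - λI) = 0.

C is upper triangular, so its eigenvalues are the diagonal entries.
Diagonal: -9, 11, 9.

-9, 9, 11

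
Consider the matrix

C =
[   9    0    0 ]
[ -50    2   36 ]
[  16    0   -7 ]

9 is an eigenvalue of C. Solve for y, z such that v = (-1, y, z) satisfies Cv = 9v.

2, -1

We need (C - 9I)v = 0.
C - 9I = [[0, 0, 0], [-50, -7, 36], [16, 0, -16]].
Row 1: (0)·-1 + (0)·y + (0)·z = 0
Row 2: (-50)·-1 + (-7)·y + (36)·z = 0
Row 3: (16)·-1 + (0)·y + (-16)·z = 0
Solving gives y = 2, z = -1.
Check: C·(-1, 2, -1) = (-9, 18, -9) = 9·(-1, 2, -1).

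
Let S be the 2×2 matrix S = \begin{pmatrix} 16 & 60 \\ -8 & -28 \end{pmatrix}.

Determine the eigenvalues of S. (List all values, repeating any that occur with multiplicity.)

det(S - rI) = (16 - r)(-28 - r) - (60)·(-8) = r^2 + 12r + 32.
This factors as (r + 8)·(r + 4) = 0.
Eigenvalues: -8, -4.

-8, -4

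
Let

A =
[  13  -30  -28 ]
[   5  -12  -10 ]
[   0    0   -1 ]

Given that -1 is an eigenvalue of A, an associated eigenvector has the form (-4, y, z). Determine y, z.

0, -2

We need (A + 1I)v = 0.
A + 1I = [[14, -30, -28], [5, -11, -10], [0, 0, 0]].
Row 1: (14)·-4 + (-30)·y + (-28)·z = 0
Row 2: (5)·-4 + (-11)·y + (-10)·z = 0
Row 3: (0)·-4 + (0)·y + (0)·z = 0
Solving gives y = 0, z = -2.
Check: A·(-4, 0, -2) = (4, 0, 2) = -1·(-4, 0, -2).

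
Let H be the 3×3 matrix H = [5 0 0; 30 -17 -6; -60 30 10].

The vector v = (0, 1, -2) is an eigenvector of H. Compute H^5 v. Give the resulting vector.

(0, -3125, 6250)

First find the eigenvalue: Hv = (0, -5, 10) = -5·(0, 1, -2), so λ = -5.
Then H^5 v = λ^5·v = (-5)^5·(0, 1, -2) = -3125·(0, 1, -2) = (0, -3125, 6250).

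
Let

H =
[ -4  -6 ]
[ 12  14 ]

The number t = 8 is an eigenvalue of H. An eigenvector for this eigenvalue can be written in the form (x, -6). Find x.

We need (H - 8I)v = 0.
H - 8I = [[-12, -6], [12, 6]].
Row 1: (-12)·x + (-6)·-6 = 0
Row 2: (12)·x + (6)·-6 = 0
Solving gives x = 3.
Check: H·(3, -6) = (24, -48) = 8·(3, -6).

3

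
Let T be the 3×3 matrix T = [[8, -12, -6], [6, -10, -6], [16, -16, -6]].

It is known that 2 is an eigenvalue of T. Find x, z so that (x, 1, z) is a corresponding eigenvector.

0, -2

We need (T - 2I)v = 0.
T - 2I = [[6, -12, -6], [6, -12, -6], [16, -16, -8]].
Row 1: (6)·x + (-12)·1 + (-6)·z = 0
Row 2: (6)·x + (-12)·1 + (-6)·z = 0
Row 3: (16)·x + (-16)·1 + (-8)·z = 0
Solving gives x = 0, z = -2.
Check: T·(0, 1, -2) = (0, 2, -4) = 2·(0, 1, -2).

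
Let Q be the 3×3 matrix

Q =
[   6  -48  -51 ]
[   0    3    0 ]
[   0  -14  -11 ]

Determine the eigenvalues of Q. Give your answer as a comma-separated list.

Set up det(λI - Q) = 0.
Expanding along the first row, p(λ) = λ^3 + 2λ^2 - 81λ + 198.
Rational-root test: λ = 6 gives p(6) = 0.
Dividing by (λ - 6) leaves λ^2 + 8λ - 33.
The quadratic factors as (λ + 11)·(λ - 3).
Eigenvalues: -11, 3, 6.

-11, 3, 6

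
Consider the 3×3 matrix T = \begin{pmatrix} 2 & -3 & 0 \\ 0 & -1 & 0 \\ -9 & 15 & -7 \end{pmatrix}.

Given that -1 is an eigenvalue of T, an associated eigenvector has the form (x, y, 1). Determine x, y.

1, 1

We need (T + 1I)v = 0.
T + 1I = [[3, -3, 0], [0, 0, 0], [-9, 15, -6]].
Row 1: (3)·x + (-3)·y + (0)·1 = 0
Row 2: (0)·x + (0)·y + (0)·1 = 0
Row 3: (-9)·x + (15)·y + (-6)·1 = 0
Solving gives x = 1, y = 1.
Check: T·(1, 1, 1) = (-1, -1, -1) = -1·(1, 1, 1).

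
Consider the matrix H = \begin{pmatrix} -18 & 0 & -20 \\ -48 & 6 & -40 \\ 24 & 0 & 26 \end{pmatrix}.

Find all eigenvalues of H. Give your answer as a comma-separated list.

The characteristic polynomial is p(λ) = det(λI - H).
Cofactor expansion gives p(λ) = λ^3 - 14λ^2 + 60λ - 72.
Try λ = 6: p(6) = 0, so 6 is a root.
Factor out (λ - 6): p(λ) = (λ - 6)·(λ^2 - 8λ + 12).
The quadratic factors as (λ - 2)·(λ - 6).
Eigenvalues: 2, 6, 6.

2, 6, 6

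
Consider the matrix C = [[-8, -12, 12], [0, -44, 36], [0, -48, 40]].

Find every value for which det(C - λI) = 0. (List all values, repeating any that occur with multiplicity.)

-8, -8, 4

The characteristic polynomial is p(lambda) = det(lambda·I - C).
Expanding the 3×3 determinant: p(lambda) = lambda^3 + 12·lambda^2 - 256.
Since p(-8) = 0, lambda = -8 is a root.
Factor out (lambda + 8): p(lambda) = (lambda + 8)·(lambda^2 + 4·lambda - 32).
The quadratic factors as (lambda + 8)·(lambda - 4).
Eigenvalues: -8, -8, 4.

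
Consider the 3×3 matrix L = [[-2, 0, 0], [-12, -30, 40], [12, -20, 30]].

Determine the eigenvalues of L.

Compute the characteristic polynomial p(μ) = det(μI - L).
Cofactor expansion gives p(μ) = μ^3 + 2μ^2 - 100μ - 200.
Try μ = -2: p(-2) = 0, so -2 is a root.
Factor out (μ + 2): p(μ) = (μ + 2)·(μ^2 - 100).
The quadratic factors as (μ + 10)·(μ - 10).
Eigenvalues: -10, -2, 10.

-10, -2, 10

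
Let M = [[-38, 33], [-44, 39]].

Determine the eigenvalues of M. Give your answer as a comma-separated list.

-5, 6

det(M - rI) = (-38 - r)(39 - r) - (33)·(-44) = r^2 - r - 30.
This factors as (r + 5)·(r - 6) = 0.
Eigenvalues: -5, 6.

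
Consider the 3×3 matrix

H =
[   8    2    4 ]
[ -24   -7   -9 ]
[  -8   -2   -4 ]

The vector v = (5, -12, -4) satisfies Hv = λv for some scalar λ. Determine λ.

Compute Hv: H·(5, -12, -4) = (0, 0, 0).
Since Hv = λv, compare component 1: 0 = λ·5, so λ = 0.

0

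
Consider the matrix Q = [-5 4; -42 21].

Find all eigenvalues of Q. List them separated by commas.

7, 9

det(Q - tI) = (-5 - t)(21 - t) - (4)·(-42) = t^2 - 16t + 63.
This factors as (t - 7)·(t - 9) = 0.
Eigenvalues: 7, 9.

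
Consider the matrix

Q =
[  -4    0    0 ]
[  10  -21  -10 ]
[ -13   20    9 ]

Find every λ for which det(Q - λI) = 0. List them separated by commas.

The characteristic polynomial is p(λ) = det(λI - Q).
Cofactor expansion gives p(λ) = λ^3 + 16λ^2 + 59λ + 44.
Rational-root test: λ = -4 gives p(-4) = 0.
Factor out (λ + 4): p(λ) = (λ + 4)·(λ^2 + 12λ + 11).
The quadratic factors as (λ + 11)·(λ + 1).
Eigenvalues: -11, -4, -1.

-11, -4, -1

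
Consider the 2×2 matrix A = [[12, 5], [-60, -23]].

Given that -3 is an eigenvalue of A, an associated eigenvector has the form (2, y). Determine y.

We need (A + 3I)v = 0.
A + 3I = [[15, 5], [-60, -20]].
Row 1: (15)·2 + (5)·y = 0
Row 2: (-60)·2 + (-20)·y = 0
Solving gives y = -6.
Check: A·(2, -6) = (-6, 18) = -3·(2, -6).

-6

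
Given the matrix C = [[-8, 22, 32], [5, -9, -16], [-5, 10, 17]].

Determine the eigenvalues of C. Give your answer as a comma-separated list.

-3, 1, 2

Set up det(sI - C) = 0.
Expanding the 3×3 determinant: p(s) = s^3 - 7s + 6.
Try s = 1: p(1) = 0, so 1 is a root.
Dividing by (s - 1) leaves s^2 + s - 6.
The quadratic factors as (s + 3)·(s - 2).
Eigenvalues: -3, 1, 2.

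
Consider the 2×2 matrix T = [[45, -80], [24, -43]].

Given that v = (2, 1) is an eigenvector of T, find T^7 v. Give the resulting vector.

First find the eigenvalue: Tv = (10, 5) = 5·(2, 1), so λ = 5.
Then T^7 v = λ^7·v = 5^7·(2, 1) = 78125·(2, 1) = (156250, 78125).

(156250, 78125)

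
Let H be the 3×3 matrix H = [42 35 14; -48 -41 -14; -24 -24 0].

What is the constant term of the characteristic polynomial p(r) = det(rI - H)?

p(0) = det(0·I − H) = det(−H) = (−1)^3·det(H).
det(H) = 0, so p(0) = 0.

0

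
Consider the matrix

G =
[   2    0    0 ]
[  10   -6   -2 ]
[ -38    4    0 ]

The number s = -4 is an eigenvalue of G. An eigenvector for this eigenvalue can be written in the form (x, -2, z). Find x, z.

We need (G + 4I)v = 0.
G + 4I = [[6, 0, 0], [10, -2, -2], [-38, 4, 4]].
Row 1: (6)·x + (0)·-2 + (0)·z = 0
Row 2: (10)·x + (-2)·-2 + (-2)·z = 0
Row 3: (-38)·x + (4)·-2 + (4)·z = 0
Solving gives x = 0, z = 2.
Check: G·(0, -2, 2) = (0, 8, -8) = -4·(0, -2, 2).

0, 2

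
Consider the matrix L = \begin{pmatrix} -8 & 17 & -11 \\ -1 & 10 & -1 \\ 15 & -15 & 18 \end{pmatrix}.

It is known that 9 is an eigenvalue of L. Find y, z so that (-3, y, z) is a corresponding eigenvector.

-3, 0

We need (L - 9I)v = 0.
L - 9I = [[-17, 17, -11], [-1, 1, -1], [15, -15, 9]].
Row 1: (-17)·-3 + (17)·y + (-11)·z = 0
Row 2: (-1)·-3 + (1)·y + (-1)·z = 0
Row 3: (15)·-3 + (-15)·y + (9)·z = 0
Solving gives y = -3, z = 0.
Check: L·(-3, -3, 0) = (-27, -27, 0) = 9·(-3, -3, 0).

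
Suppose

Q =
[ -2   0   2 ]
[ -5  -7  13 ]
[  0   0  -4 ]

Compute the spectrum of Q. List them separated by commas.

-7, -4, -2

Compute the characteristic polynomial p(r) = det(rI - Q).
Expanding the 3×3 determinant: p(r) = r^3 + 13r^2 + 50r + 56.
Since p(-7) = 0, r = -7 is a root.
Dividing by (r + 7) leaves r^2 + 6r + 8.
The quadratic factors as (r + 4)·(r + 2).
Eigenvalues: -7, -4, -2.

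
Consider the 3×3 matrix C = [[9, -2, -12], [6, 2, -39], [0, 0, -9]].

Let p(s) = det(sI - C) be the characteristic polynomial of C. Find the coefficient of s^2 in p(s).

The coefficient of s^2 of det(sI - C) is −trace(C).
trace(C) = (9) + (2) + (-9) = 2, so the coefficient is -2.

-2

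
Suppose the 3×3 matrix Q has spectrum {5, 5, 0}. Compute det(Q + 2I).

If Q has eigenvalues 5, 5, 0, then Q + 2I has eigenvalues 7, 7, 2.
det(Q + 2I) = (7) · (7) · (2) = 98.

98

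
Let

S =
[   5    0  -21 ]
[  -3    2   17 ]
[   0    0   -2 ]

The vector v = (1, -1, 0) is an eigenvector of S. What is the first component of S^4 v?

625

First find the eigenvalue: Sv = (5, -5, 0) = 5·(1, -1, 0), so λ = 5.
Then S^4 v = λ^4·v = 5^4·(1, -1, 0) = 625·(1, -1, 0) = (625, -625, 0).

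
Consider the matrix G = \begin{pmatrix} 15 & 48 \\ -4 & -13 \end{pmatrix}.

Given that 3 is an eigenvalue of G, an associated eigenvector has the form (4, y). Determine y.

-1

We need (G - 3I)v = 0.
G - 3I = [[12, 48], [-4, -16]].
Row 1: (12)·4 + (48)·y = 0
Row 2: (-4)·4 + (-16)·y = 0
Solving gives y = -1.
Check: G·(4, -1) = (12, -3) = 3·(4, -1).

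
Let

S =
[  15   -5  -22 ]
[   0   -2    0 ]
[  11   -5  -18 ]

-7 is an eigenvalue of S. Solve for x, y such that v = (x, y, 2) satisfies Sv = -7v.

2, 0

We need (S + 7I)v = 0.
S + 7I = [[22, -5, -22], [0, 5, 0], [11, -5, -11]].
Row 1: (22)·x + (-5)·y + (-22)·2 = 0
Row 2: (0)·x + (5)·y + (0)·2 = 0
Row 3: (11)·x + (-5)·y + (-11)·2 = 0
Solving gives x = 2, y = 0.
Check: S·(2, 0, 2) = (-14, 0, -14) = -7·(2, 0, 2).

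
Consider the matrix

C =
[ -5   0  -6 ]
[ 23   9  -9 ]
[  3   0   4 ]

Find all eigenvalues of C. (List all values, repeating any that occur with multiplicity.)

-2, 1, 9

Set up det(μI - C) = 0.
Expanding the 3×3 determinant: p(μ) = μ^3 - 8μ^2 - 11μ + 18.
Try μ = -2: p(-2) = 0, so -2 is a root.
Factor out (μ + 2): p(μ) = (μ + 2)·(μ^2 - 10μ + 9).
The quadratic factors as (μ - 1)·(μ - 9).
Eigenvalues: -2, 1, 9.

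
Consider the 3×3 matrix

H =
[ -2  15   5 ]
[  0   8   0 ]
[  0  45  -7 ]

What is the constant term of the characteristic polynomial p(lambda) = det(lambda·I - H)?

-112

p(0) = det(0·I − H) = det(−H) = (−1)^3·det(H).
det(H) = 112, so p(0) = -112.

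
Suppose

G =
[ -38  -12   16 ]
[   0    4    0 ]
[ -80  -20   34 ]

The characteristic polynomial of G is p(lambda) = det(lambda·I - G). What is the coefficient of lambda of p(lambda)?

p(lambda) = lambda^3 - 28·lambda + 48.
The coefficient of lambda is -28.

-28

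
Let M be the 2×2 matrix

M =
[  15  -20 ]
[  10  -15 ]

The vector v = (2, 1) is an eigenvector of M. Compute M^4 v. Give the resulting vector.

First find the eigenvalue: Mv = (10, 5) = 5·(2, 1), so λ = 5.
Then M^4 v = λ^4·v = 5^4·(2, 1) = 625·(2, 1) = (1250, 625).

(1250, 625)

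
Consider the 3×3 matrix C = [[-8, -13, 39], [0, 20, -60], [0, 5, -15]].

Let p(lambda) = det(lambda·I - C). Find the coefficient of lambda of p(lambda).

p(lambda) = lambda^3 + 3·lambda^2 - 40·lambda.
The coefficient of lambda is -40.

-40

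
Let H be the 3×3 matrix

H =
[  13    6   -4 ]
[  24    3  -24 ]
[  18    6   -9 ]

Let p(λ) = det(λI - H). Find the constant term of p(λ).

135

p(λ) = λ^3 - 7λ^2 - 33λ + 135.
The constant term is 135.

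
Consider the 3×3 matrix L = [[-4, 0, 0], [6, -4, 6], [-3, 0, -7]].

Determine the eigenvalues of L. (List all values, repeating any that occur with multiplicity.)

Compute the characteristic polynomial p(r) = det(rI - L).
Cofactor expansion gives p(r) = r^3 + 15r^2 + 72r + 112.
Rational-root test: r = -4 gives p(-4) = 0.
Factor out (r + 4): p(r) = (r + 4)·(r^2 + 11r + 28).
The quadratic factors as (r + 7)·(r + 4).
Eigenvalues: -7, -4, -4.

-7, -4, -4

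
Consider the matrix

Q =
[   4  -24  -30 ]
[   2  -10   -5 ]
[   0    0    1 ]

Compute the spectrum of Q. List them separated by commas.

-4, -2, 1

Compute the characteristic polynomial p(λ) = det(λI - Q).
Expanding along the first row, p(λ) = λ^3 + 5λ^2 + 2λ - 8.
Try λ = -2: p(-2) = 0, so -2 is a root.
Dividing by (λ + 2) leaves λ^2 + 3λ - 4.
The quadratic factors as (λ + 4)·(λ - 1).
Eigenvalues: -4, -2, 1.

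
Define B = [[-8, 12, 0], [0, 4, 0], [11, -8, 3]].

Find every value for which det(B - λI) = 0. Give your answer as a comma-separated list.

-8, 3, 4

Set up det(lambda·I - B) = 0.
Expanding along the first row, p(lambda) = lambda^3 + lambda^2 - 44·lambda + 96.
Since p(4) = 0, lambda = 4 is a root.
Dividing by (lambda - 4) leaves lambda^2 + 5·lambda - 24.
The quadratic factors as (lambda + 8)·(lambda - 3).
Eigenvalues: -8, 3, 4.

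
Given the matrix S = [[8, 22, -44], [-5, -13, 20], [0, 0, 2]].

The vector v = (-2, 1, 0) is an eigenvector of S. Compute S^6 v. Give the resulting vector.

First find the eigenvalue: Sv = (6, -3, 0) = -3·(-2, 1, 0), so λ = -3.
Then S^6 v = λ^6·v = (-3)^6·(-2, 1, 0) = 729·(-2, 1, 0) = (-1458, 729, 0).

(-1458, 729, 0)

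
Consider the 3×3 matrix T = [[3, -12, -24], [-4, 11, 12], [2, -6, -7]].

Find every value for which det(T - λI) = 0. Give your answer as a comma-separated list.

The characteristic polynomial is p(λ) = det(λI - T).
Cofactor expansion gives p(λ) = λ^3 - 7λ^2 + 7λ + 15.
Try λ = 5: p(5) = 0, so 5 is a root.
Dividing by (λ - 5) leaves λ^2 - 2λ - 3.
The quadratic factors as (λ + 1)·(λ - 3).
Eigenvalues: -1, 3, 5.

-1, 3, 5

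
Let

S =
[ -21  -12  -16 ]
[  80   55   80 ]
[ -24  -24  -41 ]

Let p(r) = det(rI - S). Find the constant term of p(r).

p(r) = r^3 + 7r^2 - 53r - 315.
The constant term is -315.

-315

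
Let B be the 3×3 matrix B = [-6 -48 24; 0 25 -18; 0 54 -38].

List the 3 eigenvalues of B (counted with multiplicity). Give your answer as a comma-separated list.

-11, -6, -2

Compute the characteristic polynomial p(s) = det(sI - B).
Cofactor expansion gives p(s) = s^3 + 19s^2 + 100s + 132.
Rational-root test: s = -11 gives p(-11) = 0.
Dividing by (s + 11) leaves s^2 + 8s + 12.
The quadratic factors as (s + 6)·(s + 2).
Eigenvalues: -11, -6, -2.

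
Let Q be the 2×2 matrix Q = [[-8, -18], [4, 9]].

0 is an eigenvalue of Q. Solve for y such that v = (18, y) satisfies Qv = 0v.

-8

We need (Q)v = 0.
Q = [[-8, -18], [4, 9]].
Row 1: (-8)·18 + (-18)·y = 0
Row 2: (4)·18 + (9)·y = 0
Solving gives y = -8.
Check: Q·(18, -8) = (0, 0) = 0·(18, -8).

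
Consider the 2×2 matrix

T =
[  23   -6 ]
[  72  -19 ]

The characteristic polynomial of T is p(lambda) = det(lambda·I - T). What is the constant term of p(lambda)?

-5

p(lambda) = lambda^2 - 4·lambda - 5.
The constant term is -5.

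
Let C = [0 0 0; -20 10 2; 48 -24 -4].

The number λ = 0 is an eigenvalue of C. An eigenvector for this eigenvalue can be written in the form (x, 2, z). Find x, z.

1, 0

We need (C)v = 0.
C = [[0, 0, 0], [-20, 10, 2], [48, -24, -4]].
Row 1: (0)·x + (0)·2 + (0)·z = 0
Row 2: (-20)·x + (10)·2 + (2)·z = 0
Row 3: (48)·x + (-24)·2 + (-4)·z = 0
Solving gives x = 1, z = 0.
Check: C·(1, 2, 0) = (0, 0, 0) = 0·(1, 2, 0).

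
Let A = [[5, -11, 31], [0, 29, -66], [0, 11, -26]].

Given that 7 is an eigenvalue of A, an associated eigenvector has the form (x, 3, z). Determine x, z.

We need (A - 7I)v = 0.
A - 7I = [[-2, -11, 31], [0, 22, -66], [0, 11, -33]].
Row 1: (-2)·x + (-11)·3 + (31)·z = 0
Row 2: (0)·x + (22)·3 + (-66)·z = 0
Row 3: (0)·x + (11)·3 + (-33)·z = 0
Solving gives x = -1, z = 1.
Check: A·(-1, 3, 1) = (-7, 21, 7) = 7·(-1, 3, 1).

-1, 1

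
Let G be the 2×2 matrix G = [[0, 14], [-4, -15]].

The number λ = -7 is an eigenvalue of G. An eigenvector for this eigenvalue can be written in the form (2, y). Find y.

-1

We need (G + 7I)v = 0.
G + 7I = [[7, 14], [-4, -8]].
Row 1: (7)·2 + (14)·y = 0
Row 2: (-4)·2 + (-8)·y = 0
Solving gives y = -1.
Check: G·(2, -1) = (-14, 7) = -7·(2, -1).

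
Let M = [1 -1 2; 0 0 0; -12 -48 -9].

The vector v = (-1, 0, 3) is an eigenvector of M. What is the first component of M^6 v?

-15625

First find the eigenvalue: Mv = (5, 0, -15) = -5·(-1, 0, 3), so λ = -5.
Then M^6 v = λ^6·v = (-5)^6·(-1, 0, 3) = 15625·(-1, 0, 3) = (-15625, 0, 46875).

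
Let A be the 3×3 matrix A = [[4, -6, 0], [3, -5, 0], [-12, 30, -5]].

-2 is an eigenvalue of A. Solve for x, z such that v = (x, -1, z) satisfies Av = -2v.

-1, -6

We need (A + 2I)v = 0.
A + 2I = [[6, -6, 0], [3, -3, 0], [-12, 30, -3]].
Row 1: (6)·x + (-6)·-1 + (0)·z = 0
Row 2: (3)·x + (-3)·-1 + (0)·z = 0
Row 3: (-12)·x + (30)·-1 + (-3)·z = 0
Solving gives x = -1, z = -6.
Check: A·(-1, -1, -6) = (2, 2, 12) = -2·(-1, -1, -6).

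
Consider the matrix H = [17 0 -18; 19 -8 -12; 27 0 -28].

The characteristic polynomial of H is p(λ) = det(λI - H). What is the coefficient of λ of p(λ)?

p(λ) = λ^3 + 19λ^2 + 98λ + 80.
The coefficient of λ is 98.

98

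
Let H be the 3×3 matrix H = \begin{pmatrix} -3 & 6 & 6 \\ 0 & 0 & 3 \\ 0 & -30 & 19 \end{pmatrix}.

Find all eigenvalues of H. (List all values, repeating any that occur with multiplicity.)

The characteristic polynomial is p(t) = det(tI - H).
Cofactor expansion gives p(t) = t^3 - 16t^2 + 33t + 270.
Rational-root test: t = -3 gives p(-3) = 0.
Factor out (t + 3): p(t) = (t + 3)·(t^2 - 19t + 90).
The quadratic factors as (t - 9)·(t - 10).
Eigenvalues: -3, 9, 10.

-3, 9, 10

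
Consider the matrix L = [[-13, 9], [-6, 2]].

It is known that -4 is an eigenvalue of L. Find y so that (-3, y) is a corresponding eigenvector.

-3

We need (L + 4I)v = 0.
L + 4I = [[-9, 9], [-6, 6]].
Row 1: (-9)·-3 + (9)·y = 0
Row 2: (-6)·-3 + (6)·y = 0
Solving gives y = -3.
Check: L·(-3, -3) = (12, 12) = -4·(-3, -3).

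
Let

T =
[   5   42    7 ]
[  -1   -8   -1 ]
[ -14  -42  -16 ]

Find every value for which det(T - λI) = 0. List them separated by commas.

Compute the characteristic polynomial p(λ) = det(λI - T).
Expanding along the first row, p(λ) = λ^3 + 19λ^2 + 106λ + 144.
Try λ = -2: p(-2) = 0, so -2 is a root.
Dividing by (λ + 2) leaves λ^2 + 17λ + 72.
The quadratic factors as (λ + 9)·(λ + 8).
Eigenvalues: -9, -8, -2.

-9, -8, -2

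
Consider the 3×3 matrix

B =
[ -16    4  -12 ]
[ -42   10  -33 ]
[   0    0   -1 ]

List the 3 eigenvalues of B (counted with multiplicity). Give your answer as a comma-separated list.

Set up det(λI - B) = 0.
Cofactor expansion gives p(λ) = λ^3 + 7λ^2 + 14λ + 8.
Try λ = -4: p(-4) = 0, so -4 is a root.
Factor out (λ + 4): p(λ) = (λ + 4)·(λ^2 + 3λ + 2).
The quadratic factors as (λ + 2)·(λ + 1).
Eigenvalues: -4, -2, -1.

-4, -2, -1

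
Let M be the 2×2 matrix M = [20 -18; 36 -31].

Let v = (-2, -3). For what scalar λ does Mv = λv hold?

-7

Compute Mv: M·(-2, -3) = (14, 21).
Since Mv = λv, compare component 1: 14 = λ·-2, so λ = -7.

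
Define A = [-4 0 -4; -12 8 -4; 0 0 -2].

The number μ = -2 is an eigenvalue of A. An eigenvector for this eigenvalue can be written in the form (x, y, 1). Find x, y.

-2, -2

We need (A + 2I)v = 0.
A + 2I = [[-2, 0, -4], [-12, 10, -4], [0, 0, 0]].
Row 1: (-2)·x + (0)·y + (-4)·1 = 0
Row 2: (-12)·x + (10)·y + (-4)·1 = 0
Row 3: (0)·x + (0)·y + (0)·1 = 0
Solving gives x = -2, y = -2.
Check: A·(-2, -2, 1) = (4, 4, -2) = -2·(-2, -2, 1).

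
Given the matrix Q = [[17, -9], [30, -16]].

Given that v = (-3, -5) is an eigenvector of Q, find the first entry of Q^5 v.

-96

First find the eigenvalue: Qv = (-6, -10) = 2·(-3, -5), so λ = 2.
Then Q^5 v = λ^5·v = 2^5·(-3, -5) = 32·(-3, -5) = (-96, -160).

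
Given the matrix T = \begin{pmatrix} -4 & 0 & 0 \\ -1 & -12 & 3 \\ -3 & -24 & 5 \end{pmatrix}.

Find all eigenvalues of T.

Compute the characteristic polynomial p(r) = det(rI - T).
Expanding along the first row, p(r) = r^3 + 11r^2 + 40r + 48.
Rational-root test: r = -3 gives p(-3) = 0.
Dividing by (r + 3) leaves r^2 + 8r + 16.
The quadratic factor is (r + 4)^2.
Eigenvalues: -4, -4, -3.

-4, -4, -3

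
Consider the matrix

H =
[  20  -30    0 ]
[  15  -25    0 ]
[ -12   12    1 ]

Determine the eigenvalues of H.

-10, 1, 5

Compute the characteristic polynomial p(r) = det(rI - H).
Expanding the 3×3 determinant: p(r) = r^3 + 4r^2 - 55r + 50.
Rational-root test: r = 1 gives p(1) = 0.
Factor out (r - 1): p(r) = (r - 1)·(r^2 + 5r - 50).
The quadratic factors as (r + 10)·(r - 5).
Eigenvalues: -10, 1, 5.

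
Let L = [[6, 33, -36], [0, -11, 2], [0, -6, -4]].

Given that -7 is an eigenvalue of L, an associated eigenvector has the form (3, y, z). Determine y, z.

1, 2

We need (L + 7I)v = 0.
L + 7I = [[13, 33, -36], [0, -4, 2], [0, -6, 3]].
Row 1: (13)·3 + (33)·y + (-36)·z = 0
Row 2: (0)·3 + (-4)·y + (2)·z = 0
Row 3: (0)·3 + (-6)·y + (3)·z = 0
Solving gives y = 1, z = 2.
Check: L·(3, 1, 2) = (-21, -7, -14) = -7·(3, 1, 2).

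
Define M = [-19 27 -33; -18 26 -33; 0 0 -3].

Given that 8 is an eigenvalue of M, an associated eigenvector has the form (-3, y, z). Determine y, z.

-3, 0

We need (M - 8I)v = 0.
M - 8I = [[-27, 27, -33], [-18, 18, -33], [0, 0, -11]].
Row 1: (-27)·-3 + (27)·y + (-33)·z = 0
Row 2: (-18)·-3 + (18)·y + (-33)·z = 0
Row 3: (0)·-3 + (0)·y + (-11)·z = 0
Solving gives y = -3, z = 0.
Check: M·(-3, -3, 0) = (-24, -24, 0) = 8·(-3, -3, 0).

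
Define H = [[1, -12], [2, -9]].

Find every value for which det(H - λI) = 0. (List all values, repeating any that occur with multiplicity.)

det(H - sI) = (1 - s)(-9 - s) - (-12)·(2) = s^2 + 8s + 15.
This factors as (s + 5)·(s + 3) = 0.
Eigenvalues: -5, -3.

-5, -3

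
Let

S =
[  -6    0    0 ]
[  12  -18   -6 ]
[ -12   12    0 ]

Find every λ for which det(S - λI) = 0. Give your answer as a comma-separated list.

The characteristic polynomial is p(μ) = det(μI - S).
Expanding the 3×3 determinant: p(μ) = μ^3 + 24μ^2 + 180μ + 432.
Rational-root test: μ = -6 gives p(-6) = 0.
Dividing by (μ + 6) leaves μ^2 + 18μ + 72.
The quadratic factors as (μ + 12)·(μ + 6).
Eigenvalues: -12, -6, -6.

-12, -6, -6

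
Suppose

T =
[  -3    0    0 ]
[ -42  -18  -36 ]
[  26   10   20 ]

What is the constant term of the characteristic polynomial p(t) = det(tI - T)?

p(0) = det(0·I − T) = det(−T) = (−1)^3·det(T).
det(T) = 0, so p(0) = 0.

0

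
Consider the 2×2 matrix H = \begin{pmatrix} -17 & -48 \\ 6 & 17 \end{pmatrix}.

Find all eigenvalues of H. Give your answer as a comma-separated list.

det(H - λI) = (-17 - λ)(17 - λ) - (-48)·(6) = λ^2 - 1.
This factors as (λ + 1)·(λ - 1) = 0.
Eigenvalues: -1, 1.

-1, 1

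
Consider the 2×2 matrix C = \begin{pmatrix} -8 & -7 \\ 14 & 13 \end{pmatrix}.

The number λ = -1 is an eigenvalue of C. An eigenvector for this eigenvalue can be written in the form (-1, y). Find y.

We need (C + 1I)v = 0.
C + 1I = [[-7, -7], [14, 14]].
Row 1: (-7)·-1 + (-7)·y = 0
Row 2: (14)·-1 + (14)·y = 0
Solving gives y = 1.
Check: C·(-1, 1) = (1, -1) = -1·(-1, 1).

1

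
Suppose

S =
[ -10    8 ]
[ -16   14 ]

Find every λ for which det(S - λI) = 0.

det(S - λI) = (-10 - λ)(14 - λ) - (8)·(-16) = λ^2 - 4λ - 12.
This factors as (λ + 2)·(λ - 6) = 0.
Eigenvalues: -2, 6.

-2, 6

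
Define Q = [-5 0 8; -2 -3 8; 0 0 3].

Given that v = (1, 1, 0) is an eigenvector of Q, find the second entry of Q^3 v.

First find the eigenvalue: Qv = (-5, -5, 0) = -5·(1, 1, 0), so λ = -5.
Then Q^3 v = λ^3·v = (-5)^3·(1, 1, 0) = -125·(1, 1, 0) = (-125, -125, 0).

-125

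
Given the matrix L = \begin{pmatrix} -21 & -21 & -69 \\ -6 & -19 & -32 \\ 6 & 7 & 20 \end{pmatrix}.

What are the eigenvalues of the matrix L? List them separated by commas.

Set up det(λI - L) = 0.
Expanding along the first row, p(λ) = λ^3 + 20λ^2 + 111λ + 180.
Since p(-3) = 0, λ = -3 is a root.
Factor out (λ + 3): p(λ) = (λ + 3)·(λ^2 + 17λ + 60).
The quadratic factors as (λ + 12)·(λ + 5).
Eigenvalues: -12, -5, -3.

-12, -5, -3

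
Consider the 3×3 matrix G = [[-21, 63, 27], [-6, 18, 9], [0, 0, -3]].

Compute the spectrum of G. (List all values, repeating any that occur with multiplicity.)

Set up det(λI - G) = 0.
Cofactor expansion gives p(λ) = λ^3 + 6λ^2 + 9λ.
Since p(-3) = 0, λ = -3 is a root.
Factor out (λ + 3): p(λ) = (λ + 3)·(λ^2 + 3λ).
The quadratic factors as (λ + 3)·λ.
Eigenvalues: -3, -3, 0.

-3, -3, 0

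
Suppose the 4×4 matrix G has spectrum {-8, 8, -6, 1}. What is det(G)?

det(G) is the product of the eigenvalues: (-8) · (8) · (-6) · (1) = 384.

384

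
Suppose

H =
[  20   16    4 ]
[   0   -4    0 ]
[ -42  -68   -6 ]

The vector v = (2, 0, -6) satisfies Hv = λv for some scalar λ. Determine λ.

8

Compute Hv: H·(2, 0, -6) = (16, 0, -48).
Since Hv = λv, compare component 1: 16 = λ·2, so λ = 8.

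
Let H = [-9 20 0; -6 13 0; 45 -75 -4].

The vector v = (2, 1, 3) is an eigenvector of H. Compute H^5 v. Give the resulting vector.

(2, 1, 3)

First find the eigenvalue: Hv = (2, 1, 3) = 1·(2, 1, 3), so λ = 1.
Then H^5 v = λ^5·v = 1^5·(2, 1, 3) = 1·(2, 1, 3) = (2, 1, 3).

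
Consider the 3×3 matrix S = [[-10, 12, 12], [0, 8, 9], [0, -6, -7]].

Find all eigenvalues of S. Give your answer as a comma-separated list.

-10, -1, 2

Compute the characteristic polynomial p(λ) = det(λI - S).
Expanding along the first row, p(λ) = λ^3 + 9λ^2 - 12λ - 20.
Since p(-1) = 0, λ = -1 is a root.
Dividing by (λ + 1) leaves λ^2 + 8λ - 20.
The quadratic factors as (λ + 10)·(λ - 2).
Eigenvalues: -10, -1, 2.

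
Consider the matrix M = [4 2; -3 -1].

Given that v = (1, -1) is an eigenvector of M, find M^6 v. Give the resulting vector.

(64, -64)

First find the eigenvalue: Mv = (2, -2) = 2·(1, -1), so λ = 2.
Then M^6 v = λ^6·v = 2^6·(1, -1) = 64·(1, -1) = (64, -64).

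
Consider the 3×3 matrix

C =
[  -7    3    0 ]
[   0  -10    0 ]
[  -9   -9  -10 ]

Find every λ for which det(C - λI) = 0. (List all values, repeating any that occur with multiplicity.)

-10, -10, -7

Compute the characteristic polynomial p(s) = det(sI - C).
Cofactor expansion gives p(s) = s^3 + 27s^2 + 240s + 700.
Rational-root test: s = -7 gives p(-7) = 0.
Dividing by (s + 7) leaves s^2 + 20s + 100.
The quadratic factor is (s + 10)^2.
Eigenvalues: -10, -10, -7.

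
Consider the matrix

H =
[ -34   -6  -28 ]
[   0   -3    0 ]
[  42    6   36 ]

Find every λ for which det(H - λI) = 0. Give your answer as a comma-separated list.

-6, -3, 8

The characteristic polynomial is p(lambda) = det(lambda·I - H).
Expanding along the first row, p(lambda) = lambda^3 + lambda^2 - 54·lambda - 144.
Try lambda = -3: p(-3) = 0, so -3 is a root.
Dividing by (lambda + 3) leaves lambda^2 - 2·lambda - 48.
The quadratic factors as (lambda + 6)·(lambda - 8).
Eigenvalues: -6, -3, 8.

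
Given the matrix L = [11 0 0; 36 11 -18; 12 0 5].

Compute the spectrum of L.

5, 11, 11

Set up det(lambda·I - L) = 0.
Expanding along the first row, p(lambda) = lambda^3 - 27·lambda^2 + 231·lambda - 605.
Since p(5) = 0, lambda = 5 is a root.
Dividing by (lambda - 5) leaves lambda^2 - 22·lambda + 121.
The quadratic factor is (lambda - 11)^2.
Eigenvalues: 5, 11, 11.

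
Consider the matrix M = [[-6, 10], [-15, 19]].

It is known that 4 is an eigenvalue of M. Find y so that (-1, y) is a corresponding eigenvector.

-1

We need (M - 4I)v = 0.
M - 4I = [[-10, 10], [-15, 15]].
Row 1: (-10)·-1 + (10)·y = 0
Row 2: (-15)·-1 + (15)·y = 0
Solving gives y = -1.
Check: M·(-1, -1) = (-4, -4) = 4·(-1, -1).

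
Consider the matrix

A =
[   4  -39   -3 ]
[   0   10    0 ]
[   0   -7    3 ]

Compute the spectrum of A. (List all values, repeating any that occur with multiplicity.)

3, 4, 10

The characteristic polynomial is p(λ) = det(λI - A).
Expanding along the first row, p(λ) = λ^3 - 17λ^2 + 82λ - 120.
Try λ = 3: p(3) = 0, so 3 is a root.
Dividing by (λ - 3) leaves λ^2 - 14λ + 40.
The quadratic factors as (λ - 4)·(λ - 10).
Eigenvalues: 3, 4, 10.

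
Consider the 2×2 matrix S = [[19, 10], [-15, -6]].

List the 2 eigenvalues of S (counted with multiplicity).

4, 9

det(S - μI) = (19 - μ)(-6 - μ) - (10)·(-15) = μ^2 - 13μ + 36.
This factors as (μ - 4)·(μ - 9) = 0.
Eigenvalues: 4, 9.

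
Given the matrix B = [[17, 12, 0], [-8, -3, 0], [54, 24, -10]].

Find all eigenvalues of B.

-10, 5, 9

Compute the characteristic polynomial p(lambda) = det(lambda·I - B).
Expanding along the first row, p(lambda) = lambda^3 - 4·lambda^2 - 95·lambda + 450.
Rational-root test: lambda = -10 gives p(-10) = 0.
Dividing by (lambda + 10) leaves lambda^2 - 14·lambda + 45.
The quadratic factors as (lambda - 5)·(lambda - 9).
Eigenvalues: -10, 5, 9.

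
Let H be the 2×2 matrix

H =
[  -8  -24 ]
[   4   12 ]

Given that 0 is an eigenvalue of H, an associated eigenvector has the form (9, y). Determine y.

-3

We need (H)v = 0.
H = [[-8, -24], [4, 12]].
Row 1: (-8)·9 + (-24)·y = 0
Row 2: (4)·9 + (12)·y = 0
Solving gives y = -3.
Check: H·(9, -3) = (0, 0) = 0·(9, -3).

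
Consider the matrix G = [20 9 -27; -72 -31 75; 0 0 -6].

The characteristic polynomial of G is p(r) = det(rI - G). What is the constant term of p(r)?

168

p(r) = r^3 + 17r^2 + 94r + 168.
The constant term is 168.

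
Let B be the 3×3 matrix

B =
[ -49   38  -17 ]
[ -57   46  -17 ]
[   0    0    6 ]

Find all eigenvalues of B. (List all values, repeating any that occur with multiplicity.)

-11, 6, 8

The characteristic polynomial is p(s) = det(sI - B).
Expanding along the first row, p(s) = s^3 - 3s^2 - 106s + 528.
Try s = -11: p(-11) = 0, so -11 is a root.
Dividing by (s + 11) leaves s^2 - 14s + 48.
The quadratic factors as (s - 6)·(s - 8).
Eigenvalues: -11, 6, 8.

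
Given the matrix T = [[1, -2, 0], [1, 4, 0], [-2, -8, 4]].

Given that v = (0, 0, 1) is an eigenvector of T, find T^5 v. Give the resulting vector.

(0, 0, 1024)

First find the eigenvalue: Tv = (0, 0, 4) = 4·(0, 0, 1), so λ = 4.
Then T^5 v = λ^5·v = 4^5·(0, 0, 1) = 1024·(0, 0, 1) = (0, 0, 1024).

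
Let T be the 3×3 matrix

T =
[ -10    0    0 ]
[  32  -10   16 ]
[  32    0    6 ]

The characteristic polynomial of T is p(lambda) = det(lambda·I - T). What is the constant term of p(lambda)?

p(lambda) = lambda^3 + 14·lambda^2 - 20·lambda - 600.
The constant term is -600.

-600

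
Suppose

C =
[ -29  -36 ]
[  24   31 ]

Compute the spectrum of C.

-5, 7

det(C - tI) = (-29 - t)(31 - t) - (-36)·(24) = t^2 - 2t - 35.
This factors as (t + 5)·(t - 7) = 0.
Eigenvalues: -5, 7.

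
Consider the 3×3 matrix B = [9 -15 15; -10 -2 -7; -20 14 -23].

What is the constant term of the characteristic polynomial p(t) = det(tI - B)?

54

p(0) = det(0·I − B) = det(−B) = (−1)^3·det(B).
det(B) = -54, so p(0) = 54.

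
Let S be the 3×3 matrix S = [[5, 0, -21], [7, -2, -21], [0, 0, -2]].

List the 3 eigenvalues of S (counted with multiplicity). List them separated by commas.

-2, -2, 5

Compute the characteristic polynomial p(λ) = det(λI - S).
Expanding along the first row, p(λ) = λ^3 - λ^2 - 16λ - 20.
Rational-root test: λ = -2 gives p(-2) = 0.
Factor out (λ + 2): p(λ) = (λ + 2)·(λ^2 - 3λ - 10).
The quadratic factors as (λ + 2)·(λ - 5).
Eigenvalues: -2, -2, 5.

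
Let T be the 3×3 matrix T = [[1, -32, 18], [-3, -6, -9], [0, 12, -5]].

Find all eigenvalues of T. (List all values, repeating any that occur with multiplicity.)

-5, -3, -2

Compute the characteristic polynomial p(s) = det(sI - T).
Expanding along the first row, p(s) = s^3 + 10s^2 + 31s + 30.
Since p(-2) = 0, s = -2 is a root.
Factor out (s + 2): p(s) = (s + 2)·(s^2 + 8s + 15).
The quadratic factors as (s + 5)·(s + 3).
Eigenvalues: -5, -3, -2.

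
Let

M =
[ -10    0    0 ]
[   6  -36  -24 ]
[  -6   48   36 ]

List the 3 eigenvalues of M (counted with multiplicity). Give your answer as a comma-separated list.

Compute the characteristic polynomial p(r) = det(rI - M).
Expanding the 3×3 determinant: p(r) = r^3 + 10r^2 - 144r - 1440.
Try r = -12: p(-12) = 0, so -12 is a root.
Factor out (r + 12): p(r) = (r + 12)·(r^2 - 2r - 120).
The quadratic factors as (r + 10)·(r - 12).
Eigenvalues: -12, -10, 12.

-12, -10, 12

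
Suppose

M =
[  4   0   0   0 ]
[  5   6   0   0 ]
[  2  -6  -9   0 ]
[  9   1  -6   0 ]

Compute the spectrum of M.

-9, 0, 4, 6

M is lower triangular, so its eigenvalues are the diagonal entries.
Diagonal: 4, 6, -9, 0.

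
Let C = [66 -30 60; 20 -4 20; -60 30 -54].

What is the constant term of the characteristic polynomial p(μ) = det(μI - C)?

144

p(0) = det(0·I − C) = det(−C) = (−1)^3·det(C).
det(C) = -144, so p(0) = 144.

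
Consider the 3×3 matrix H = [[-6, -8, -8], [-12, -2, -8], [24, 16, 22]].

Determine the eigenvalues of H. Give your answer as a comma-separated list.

The characteristic polynomial is p(λ) = det(λI - H).
Expanding along the first row, p(λ) = λ^3 - 14λ^2 + 60λ - 72.
Try λ = 6: p(6) = 0, so 6 is a root.
Factor out (λ - 6): p(λ) = (λ - 6)·(λ^2 - 8λ + 12).
The quadratic factors as (λ - 2)·(λ - 6).
Eigenvalues: 2, 6, 6.

2, 6, 6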